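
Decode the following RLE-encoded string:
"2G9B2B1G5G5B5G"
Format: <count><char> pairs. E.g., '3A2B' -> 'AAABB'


Expanding each <count><char> pair:
  2G -> 'GG'
  9B -> 'BBBBBBBBB'
  2B -> 'BB'
  1G -> 'G'
  5G -> 'GGGGG'
  5B -> 'BBBBB'
  5G -> 'GGGGG'

Decoded = GGBBBBBBBBBBBGGGGGGBBBBBGGGGG


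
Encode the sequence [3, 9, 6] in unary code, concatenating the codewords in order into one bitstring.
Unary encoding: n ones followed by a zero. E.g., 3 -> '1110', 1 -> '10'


Encode each number as n ones followed by a terminating 0:
  3 -> 1110 (4 bits)
  9 -> 1111111110 (10 bits)
  6 -> 1111110 (7 bits)
Total length = 4 + 10 + 7 = 21 bits.

Unary([3, 9, 6]) = 111011111111101111110 (21 bits)


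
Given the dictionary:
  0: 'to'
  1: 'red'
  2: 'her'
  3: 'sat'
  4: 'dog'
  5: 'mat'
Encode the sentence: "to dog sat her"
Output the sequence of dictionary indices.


Look up each word in the dictionary:
  'to' -> 0
  'dog' -> 4
  'sat' -> 3
  'her' -> 2

Encoded: [0, 4, 3, 2]


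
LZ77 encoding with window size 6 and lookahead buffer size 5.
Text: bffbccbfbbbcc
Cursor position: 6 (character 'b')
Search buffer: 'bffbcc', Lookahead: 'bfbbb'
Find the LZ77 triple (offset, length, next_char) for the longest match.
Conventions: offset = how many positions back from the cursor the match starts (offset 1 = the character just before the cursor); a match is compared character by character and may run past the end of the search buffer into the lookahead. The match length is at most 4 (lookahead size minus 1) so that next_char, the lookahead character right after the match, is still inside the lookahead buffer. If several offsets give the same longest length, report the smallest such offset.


Try each offset into the search buffer:
  offset=1 (pos 5, char 'c'): match length 0
  offset=2 (pos 4, char 'c'): match length 0
  offset=3 (pos 3, char 'b'): match length 1
  offset=4 (pos 2, char 'f'): match length 0
  offset=5 (pos 1, char 'f'): match length 0
  offset=6 (pos 0, char 'b'): match length 2
Longest match has length 2 at offset 6.
next_char = character at position 6 + 2 = 8 -> 'b'

Best match: offset=6, length=2 (matching 'bf' starting at position 0)
LZ77 triple: (6, 2, 'b')


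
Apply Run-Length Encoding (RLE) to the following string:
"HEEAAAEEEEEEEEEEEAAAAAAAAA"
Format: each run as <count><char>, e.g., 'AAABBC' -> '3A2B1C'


Scanning runs left to right:
  i=0: run of 'H' x 1 -> '1H'
  i=1: run of 'E' x 2 -> '2E'
  i=3: run of 'A' x 3 -> '3A'
  i=6: run of 'E' x 11 -> '11E'
  i=17: run of 'A' x 9 -> '9A'

RLE = 1H2E3A11E9A


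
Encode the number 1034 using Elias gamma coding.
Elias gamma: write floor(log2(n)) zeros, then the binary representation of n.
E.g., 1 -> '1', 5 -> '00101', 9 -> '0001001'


num_bits = floor(log2(1034)) + 1 = 11
leading_zeros = num_bits - 1 = 10
binary(1034) = 10000001010

Elias gamma(1034) = '0000000000' + '10000001010' = 000000000010000001010 (21 bits)


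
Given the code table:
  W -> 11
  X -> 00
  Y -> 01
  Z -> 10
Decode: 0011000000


Decoding:
00 -> X
11 -> W
00 -> X
00 -> X
00 -> X


Result: XWXXX


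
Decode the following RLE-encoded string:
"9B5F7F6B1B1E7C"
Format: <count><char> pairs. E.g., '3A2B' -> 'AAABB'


Expanding each <count><char> pair:
  9B -> 'BBBBBBBBB'
  5F -> 'FFFFF'
  7F -> 'FFFFFFF'
  6B -> 'BBBBBB'
  1B -> 'B'
  1E -> 'E'
  7C -> 'CCCCCCC'

Decoded = BBBBBBBBBFFFFFFFFFFFFBBBBBBBECCCCCCC


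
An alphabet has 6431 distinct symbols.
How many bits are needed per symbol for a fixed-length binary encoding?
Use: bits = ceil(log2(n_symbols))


log2(6431) = 12.6508
Bracket: 2^12 = 4096 < 6431 <= 2^13 = 8192
So ceil(log2(6431)) = 13

bits = ceil(log2(6431)) = ceil(12.6508) = 13 bits


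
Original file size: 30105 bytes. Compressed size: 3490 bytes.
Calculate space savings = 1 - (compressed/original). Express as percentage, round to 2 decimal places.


ratio = compressed/original = 3490/30105 = 0.115928
savings = 1 - ratio = 1 - 0.115928 = 0.884072
as a percentage: 0.884072 * 100 = 88.41%

Space savings = 1 - 3490/30105 = 88.41%


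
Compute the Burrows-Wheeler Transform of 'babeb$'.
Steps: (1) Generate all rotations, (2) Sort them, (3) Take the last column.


Rotations (sorted):
  0: $babeb -> last char: b
  1: abeb$b -> last char: b
  2: b$babe -> last char: e
  3: babeb$ -> last char: $
  4: beb$ba -> last char: a
  5: eb$bab -> last char: b


BWT = bbe$ab


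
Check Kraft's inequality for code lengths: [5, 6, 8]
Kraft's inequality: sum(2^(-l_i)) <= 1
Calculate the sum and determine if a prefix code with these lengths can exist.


Sum = 2^(-5) + 2^(-6) + 2^(-8)
    = 0.03125 + 0.015625 + 0.00390625
    = 13/256 = 0.05078125
Since 0.05078125 <= 1, Kraft's inequality IS satisfied.
A prefix code with these lengths CAN exist.

Kraft sum = 0.05078125. Satisfied.


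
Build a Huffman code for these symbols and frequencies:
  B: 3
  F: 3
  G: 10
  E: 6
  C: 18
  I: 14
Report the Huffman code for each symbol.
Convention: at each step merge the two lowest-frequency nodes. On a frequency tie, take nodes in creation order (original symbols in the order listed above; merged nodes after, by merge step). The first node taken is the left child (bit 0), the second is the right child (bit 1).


Huffman tree construction:
Step 1: Merge B(3) + F(3) = 6
Step 2: Merge E(6) + (B+F)(6) = 12
Step 3: Merge G(10) + (E+(B+F))(12) = 22
Step 4: Merge I(14) + C(18) = 32
Step 5: Merge (G+(E+(B+F)))(22) + (I+C)(32) = 54
Read each symbol's code off the tree from the root (left child = 0, right child = 1).

Codes:
  B: 0110 (length 4)
  F: 0111 (length 4)
  G: 00 (length 2)
  E: 010 (length 3)
  C: 11 (length 2)
  I: 10 (length 2)
Average code length: 126/54 = 2.3333 bits/symbol


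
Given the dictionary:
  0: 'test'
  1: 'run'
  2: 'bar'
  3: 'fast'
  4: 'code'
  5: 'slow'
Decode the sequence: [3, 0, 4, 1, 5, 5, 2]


Look up each index in the dictionary:
  3 -> 'fast'
  0 -> 'test'
  4 -> 'code'
  1 -> 'run'
  5 -> 'slow'
  5 -> 'slow'
  2 -> 'bar'

Decoded: "fast test code run slow slow bar"


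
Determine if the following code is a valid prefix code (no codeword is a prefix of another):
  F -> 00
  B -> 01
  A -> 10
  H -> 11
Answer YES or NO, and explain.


Checking each pair (does one codeword prefix another?):
  F='00' vs B='01': no prefix
  F='00' vs A='10': no prefix
  F='00' vs H='11': no prefix
  B='01' vs F='00': no prefix
  B='01' vs A='10': no prefix
  B='01' vs H='11': no prefix
  A='10' vs F='00': no prefix
  A='10' vs B='01': no prefix
  A='10' vs H='11': no prefix
  H='11' vs F='00': no prefix
  H='11' vs B='01': no prefix
  H='11' vs A='10': no prefix
No violation found over all pairs.

YES -- this is a valid prefix code. No codeword is a prefix of any other codeword.


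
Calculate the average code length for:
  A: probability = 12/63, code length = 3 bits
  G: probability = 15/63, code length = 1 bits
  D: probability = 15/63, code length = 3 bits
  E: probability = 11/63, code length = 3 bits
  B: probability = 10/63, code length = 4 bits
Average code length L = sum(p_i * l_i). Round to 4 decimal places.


Weighted contributions p_i * l_i:
  A: (12/63) * 3 = 36/63
  G: (15/63) * 1 = 15/63
  D: (15/63) * 3 = 45/63
  E: (11/63) * 3 = 33/63
  B: (10/63) * 4 = 40/63
Sum = (36 + 15 + 45 + 33 + 40)/63 = 169/63

L = 169/63 = 2.6825 bits/symbol


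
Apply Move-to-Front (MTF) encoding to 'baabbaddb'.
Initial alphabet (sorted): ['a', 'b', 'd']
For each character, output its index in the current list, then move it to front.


MTF encoding:
'b': index 1 in ['a', 'b', 'd'] -> ['b', 'a', 'd']
'a': index 1 in ['b', 'a', 'd'] -> ['a', 'b', 'd']
'a': index 0 in ['a', 'b', 'd'] -> ['a', 'b', 'd']
'b': index 1 in ['a', 'b', 'd'] -> ['b', 'a', 'd']
'b': index 0 in ['b', 'a', 'd'] -> ['b', 'a', 'd']
'a': index 1 in ['b', 'a', 'd'] -> ['a', 'b', 'd']
'd': index 2 in ['a', 'b', 'd'] -> ['d', 'a', 'b']
'd': index 0 in ['d', 'a', 'b'] -> ['d', 'a', 'b']
'b': index 2 in ['d', 'a', 'b'] -> ['b', 'd', 'a']


Output: [1, 1, 0, 1, 0, 1, 2, 0, 2]


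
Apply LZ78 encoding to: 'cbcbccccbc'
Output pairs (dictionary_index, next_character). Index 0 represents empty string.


LZ78 encoding steps:
Dictionary: {0: ''}
Step 1: w='' (idx 0), next='c' -> output (0, 'c'), add 'c' as idx 1
Step 2: w='' (idx 0), next='b' -> output (0, 'b'), add 'b' as idx 2
Step 3: w='c' (idx 1), next='b' -> output (1, 'b'), add 'cb' as idx 3
Step 4: w='c' (idx 1), next='c' -> output (1, 'c'), add 'cc' as idx 4
Step 5: w='cc' (idx 4), next='b' -> output (4, 'b'), add 'ccb' as idx 5
Step 6: w='c' (idx 1), end of input -> output (1, '')


Encoded: [(0, 'c'), (0, 'b'), (1, 'b'), (1, 'c'), (4, 'b'), (1, '')]


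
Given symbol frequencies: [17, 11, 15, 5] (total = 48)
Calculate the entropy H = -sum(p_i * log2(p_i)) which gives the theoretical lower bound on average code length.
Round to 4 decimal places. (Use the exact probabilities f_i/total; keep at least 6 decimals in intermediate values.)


Per-symbol terms -p_i * log2(p_i) with p_i = f_i/48:
  p = 17/48 = 0.354167: log2(p) = -1.497500, -p*log2(p) = 0.530364
  p = 11/48 = 0.229167: log2(p) = -2.125531, -p*log2(p) = 0.487101
  p = 15/48 = 0.312500: log2(p) = -1.678072, -p*log2(p) = 0.524397
  p = 5/48 = 0.104167: log2(p) = -3.263034, -p*log2(p) = 0.339899
H = 0.530364 + 0.487101 + 0.524397 + 0.339899 = 1.881761

H = 1.8818 bits/symbol


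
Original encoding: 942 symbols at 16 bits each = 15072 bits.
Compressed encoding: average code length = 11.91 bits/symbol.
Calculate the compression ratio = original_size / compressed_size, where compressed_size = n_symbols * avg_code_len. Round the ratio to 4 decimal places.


original_size = n_symbols * orig_bits = 942 * 16 = 15072 bits
compressed_size = n_symbols * avg_code_len = 942 * 11.91 = 11219.22 bits
ratio = original_size / compressed_size = 15072 / 11219.22 = 1.3434

Compression ratio = 1.3434


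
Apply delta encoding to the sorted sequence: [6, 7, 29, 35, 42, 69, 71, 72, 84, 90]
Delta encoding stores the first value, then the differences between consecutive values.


First value: 6
Deltas:
  7 - 6 = 1
  29 - 7 = 22
  35 - 29 = 6
  42 - 35 = 7
  69 - 42 = 27
  71 - 69 = 2
  72 - 71 = 1
  84 - 72 = 12
  90 - 84 = 6


Delta encoded: [6, 1, 22, 6, 7, 27, 2, 1, 12, 6]


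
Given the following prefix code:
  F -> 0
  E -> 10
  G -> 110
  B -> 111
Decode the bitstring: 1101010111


Decoding step by step:
Bits 110 -> G
Bits 10 -> E
Bits 10 -> E
Bits 111 -> B


Decoded message: GEEB


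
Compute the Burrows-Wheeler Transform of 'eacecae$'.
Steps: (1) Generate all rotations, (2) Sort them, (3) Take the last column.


Rotations (sorted):
  0: $eacecae -> last char: e
  1: acecae$e -> last char: e
  2: ae$eacec -> last char: c
  3: cae$eace -> last char: e
  4: cecae$ea -> last char: a
  5: e$eaceca -> last char: a
  6: eacecae$ -> last char: $
  7: ecae$eac -> last char: c


BWT = eeceaa$c


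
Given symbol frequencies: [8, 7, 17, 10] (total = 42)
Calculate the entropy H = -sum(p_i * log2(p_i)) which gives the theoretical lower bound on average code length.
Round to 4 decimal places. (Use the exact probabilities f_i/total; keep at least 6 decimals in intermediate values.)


Per-symbol terms -p_i * log2(p_i) with p_i = f_i/42:
  p = 8/42 = 0.190476: log2(p) = -2.392317, -p*log2(p) = 0.455680
  p = 7/42 = 0.166667: log2(p) = -2.584963, -p*log2(p) = 0.430827
  p = 17/42 = 0.404762: log2(p) = -1.304855, -p*log2(p) = 0.528155
  p = 10/42 = 0.238095: log2(p) = -2.070389, -p*log2(p) = 0.492950
H = 0.455680 + 0.430827 + 0.528155 + 0.492950 = 1.907612

H = 1.9076 bits/symbol


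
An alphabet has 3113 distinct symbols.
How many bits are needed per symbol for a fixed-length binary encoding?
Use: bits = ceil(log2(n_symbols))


log2(3113) = 11.6041
Bracket: 2^11 = 2048 < 3113 <= 2^12 = 4096
So ceil(log2(3113)) = 12

bits = ceil(log2(3113)) = ceil(11.6041) = 12 bits


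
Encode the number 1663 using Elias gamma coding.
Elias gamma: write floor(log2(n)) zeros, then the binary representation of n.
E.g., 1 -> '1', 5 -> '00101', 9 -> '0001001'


num_bits = floor(log2(1663)) + 1 = 11
leading_zeros = num_bits - 1 = 10
binary(1663) = 11001111111

Elias gamma(1663) = '0000000000' + '11001111111' = 000000000011001111111 (21 bits)


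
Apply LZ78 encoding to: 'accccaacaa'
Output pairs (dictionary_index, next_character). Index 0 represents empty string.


LZ78 encoding steps:
Dictionary: {0: ''}
Step 1: w='' (idx 0), next='a' -> output (0, 'a'), add 'a' as idx 1
Step 2: w='' (idx 0), next='c' -> output (0, 'c'), add 'c' as idx 2
Step 3: w='c' (idx 2), next='c' -> output (2, 'c'), add 'cc' as idx 3
Step 4: w='c' (idx 2), next='a' -> output (2, 'a'), add 'ca' as idx 4
Step 5: w='a' (idx 1), next='c' -> output (1, 'c'), add 'ac' as idx 5
Step 6: w='a' (idx 1), next='a' -> output (1, 'a'), add 'aa' as idx 6


Encoded: [(0, 'a'), (0, 'c'), (2, 'c'), (2, 'a'), (1, 'c'), (1, 'a')]


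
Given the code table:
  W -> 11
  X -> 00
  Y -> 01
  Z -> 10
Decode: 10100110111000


Decoding:
10 -> Z
10 -> Z
01 -> Y
10 -> Z
11 -> W
10 -> Z
00 -> X


Result: ZZYZWZX


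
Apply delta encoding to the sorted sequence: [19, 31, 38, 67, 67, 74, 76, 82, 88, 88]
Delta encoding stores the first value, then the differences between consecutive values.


First value: 19
Deltas:
  31 - 19 = 12
  38 - 31 = 7
  67 - 38 = 29
  67 - 67 = 0
  74 - 67 = 7
  76 - 74 = 2
  82 - 76 = 6
  88 - 82 = 6
  88 - 88 = 0


Delta encoded: [19, 12, 7, 29, 0, 7, 2, 6, 6, 0]


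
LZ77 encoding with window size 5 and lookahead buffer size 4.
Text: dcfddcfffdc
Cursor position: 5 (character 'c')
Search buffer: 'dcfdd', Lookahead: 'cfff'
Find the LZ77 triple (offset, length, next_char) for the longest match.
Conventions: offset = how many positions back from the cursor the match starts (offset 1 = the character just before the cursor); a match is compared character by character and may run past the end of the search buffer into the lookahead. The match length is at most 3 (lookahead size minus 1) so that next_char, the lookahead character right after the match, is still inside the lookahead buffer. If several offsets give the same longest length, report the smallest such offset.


Try each offset into the search buffer:
  offset=1 (pos 4, char 'd'): match length 0
  offset=2 (pos 3, char 'd'): match length 0
  offset=3 (pos 2, char 'f'): match length 0
  offset=4 (pos 1, char 'c'): match length 2
  offset=5 (pos 0, char 'd'): match length 0
Longest match has length 2 at offset 4.
next_char = character at position 5 + 2 = 7 -> 'f'

Best match: offset=4, length=2 (matching 'cf' starting at position 1)
LZ77 triple: (4, 2, 'f')


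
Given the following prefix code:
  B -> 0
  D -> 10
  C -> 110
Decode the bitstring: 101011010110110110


Decoding step by step:
Bits 10 -> D
Bits 10 -> D
Bits 110 -> C
Bits 10 -> D
Bits 110 -> C
Bits 110 -> C
Bits 110 -> C


Decoded message: DDCDCCC


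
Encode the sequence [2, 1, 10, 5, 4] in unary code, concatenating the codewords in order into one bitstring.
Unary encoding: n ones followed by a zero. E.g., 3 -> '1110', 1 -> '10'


Encode each number as n ones followed by a terminating 0:
  2 -> 110 (3 bits)
  1 -> 10 (2 bits)
  10 -> 11111111110 (11 bits)
  5 -> 111110 (6 bits)
  4 -> 11110 (5 bits)
Total length = 3 + 2 + 11 + 6 + 5 = 27 bits.

Unary([2, 1, 10, 5, 4]) = 110101111111111011111011110 (27 bits)


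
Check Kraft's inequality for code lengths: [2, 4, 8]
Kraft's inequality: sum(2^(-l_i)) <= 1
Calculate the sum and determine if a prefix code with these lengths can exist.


Sum = 2^(-2) + 2^(-4) + 2^(-8)
    = 0.25 + 0.0625 + 0.00390625
    = 81/256 = 0.31640625
Since 0.31640625 <= 1, Kraft's inequality IS satisfied.
A prefix code with these lengths CAN exist.

Kraft sum = 0.31640625. Satisfied.


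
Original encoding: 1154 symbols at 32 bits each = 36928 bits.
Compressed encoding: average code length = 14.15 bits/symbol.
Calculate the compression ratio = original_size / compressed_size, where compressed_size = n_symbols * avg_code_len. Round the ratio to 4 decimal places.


original_size = n_symbols * orig_bits = 1154 * 32 = 36928 bits
compressed_size = n_symbols * avg_code_len = 1154 * 14.15 = 16329.1 bits
ratio = original_size / compressed_size = 36928 / 16329.1 = 2.2615

Compression ratio = 2.2615


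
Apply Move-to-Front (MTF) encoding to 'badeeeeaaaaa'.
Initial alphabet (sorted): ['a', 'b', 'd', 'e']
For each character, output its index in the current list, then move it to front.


MTF encoding:
'b': index 1 in ['a', 'b', 'd', 'e'] -> ['b', 'a', 'd', 'e']
'a': index 1 in ['b', 'a', 'd', 'e'] -> ['a', 'b', 'd', 'e']
'd': index 2 in ['a', 'b', 'd', 'e'] -> ['d', 'a', 'b', 'e']
'e': index 3 in ['d', 'a', 'b', 'e'] -> ['e', 'd', 'a', 'b']
'e': index 0 in ['e', 'd', 'a', 'b'] -> ['e', 'd', 'a', 'b']
'e': index 0 in ['e', 'd', 'a', 'b'] -> ['e', 'd', 'a', 'b']
'e': index 0 in ['e', 'd', 'a', 'b'] -> ['e', 'd', 'a', 'b']
'a': index 2 in ['e', 'd', 'a', 'b'] -> ['a', 'e', 'd', 'b']
'a': index 0 in ['a', 'e', 'd', 'b'] -> ['a', 'e', 'd', 'b']
'a': index 0 in ['a', 'e', 'd', 'b'] -> ['a', 'e', 'd', 'b']
'a': index 0 in ['a', 'e', 'd', 'b'] -> ['a', 'e', 'd', 'b']
'a': index 0 in ['a', 'e', 'd', 'b'] -> ['a', 'e', 'd', 'b']


Output: [1, 1, 2, 3, 0, 0, 0, 2, 0, 0, 0, 0]


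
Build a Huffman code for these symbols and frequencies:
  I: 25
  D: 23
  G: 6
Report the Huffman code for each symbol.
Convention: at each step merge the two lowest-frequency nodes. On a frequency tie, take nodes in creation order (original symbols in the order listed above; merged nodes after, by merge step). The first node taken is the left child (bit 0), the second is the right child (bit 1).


Huffman tree construction:
Step 1: Merge G(6) + D(23) = 29
Step 2: Merge I(25) + (G+D)(29) = 54
Read each symbol's code off the tree from the root (left child = 0, right child = 1).

Codes:
  I: 0 (length 1)
  D: 11 (length 2)
  G: 10 (length 2)
Average code length: 83/54 = 1.5370 bits/symbol


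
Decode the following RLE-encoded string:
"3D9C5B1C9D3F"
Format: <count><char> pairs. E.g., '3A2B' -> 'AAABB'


Expanding each <count><char> pair:
  3D -> 'DDD'
  9C -> 'CCCCCCCCC'
  5B -> 'BBBBB'
  1C -> 'C'
  9D -> 'DDDDDDDDD'
  3F -> 'FFF'

Decoded = DDDCCCCCCCCCBBBBBCDDDDDDDDDFFF


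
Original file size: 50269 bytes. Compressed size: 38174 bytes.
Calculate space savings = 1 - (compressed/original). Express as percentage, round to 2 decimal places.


ratio = compressed/original = 38174/50269 = 0.759394
savings = 1 - ratio = 1 - 0.759394 = 0.240606
as a percentage: 0.240606 * 100 = 24.06%

Space savings = 1 - 38174/50269 = 24.06%


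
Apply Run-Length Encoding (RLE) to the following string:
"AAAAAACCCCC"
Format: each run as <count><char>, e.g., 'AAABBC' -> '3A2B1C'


Scanning runs left to right:
  i=0: run of 'A' x 6 -> '6A'
  i=6: run of 'C' x 5 -> '5C'

RLE = 6A5C


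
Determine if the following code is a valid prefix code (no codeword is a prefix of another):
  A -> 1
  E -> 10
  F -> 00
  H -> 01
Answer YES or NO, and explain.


Checking each pair (does one codeword prefix another?):
  A='1' vs E='10': prefix -- VIOLATION

NO -- this is NOT a valid prefix code. A (1) is a prefix of E (10).


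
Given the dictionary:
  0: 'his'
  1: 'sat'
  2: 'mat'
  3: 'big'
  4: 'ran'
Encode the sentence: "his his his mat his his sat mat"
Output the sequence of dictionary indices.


Look up each word in the dictionary:
  'his' -> 0
  'his' -> 0
  'his' -> 0
  'mat' -> 2
  'his' -> 0
  'his' -> 0
  'sat' -> 1
  'mat' -> 2

Encoded: [0, 0, 0, 2, 0, 0, 1, 2]


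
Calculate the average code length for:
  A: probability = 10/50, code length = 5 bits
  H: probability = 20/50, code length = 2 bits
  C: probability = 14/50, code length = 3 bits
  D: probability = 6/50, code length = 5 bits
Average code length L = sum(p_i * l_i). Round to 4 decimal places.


Weighted contributions p_i * l_i:
  A: (10/50) * 5 = 50/50
  H: (20/50) * 2 = 40/50
  C: (14/50) * 3 = 42/50
  D: (6/50) * 5 = 30/50
Sum = (50 + 40 + 42 + 30)/50 = 162/50

L = 162/50 = 3.2400 bits/symbol


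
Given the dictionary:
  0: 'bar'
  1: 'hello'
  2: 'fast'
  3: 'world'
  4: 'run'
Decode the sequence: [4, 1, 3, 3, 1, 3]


Look up each index in the dictionary:
  4 -> 'run'
  1 -> 'hello'
  3 -> 'world'
  3 -> 'world'
  1 -> 'hello'
  3 -> 'world'

Decoded: "run hello world world hello world"


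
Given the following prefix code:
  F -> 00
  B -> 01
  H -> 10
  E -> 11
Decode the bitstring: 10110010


Decoding step by step:
Bits 10 -> H
Bits 11 -> E
Bits 00 -> F
Bits 10 -> H


Decoded message: HEFH


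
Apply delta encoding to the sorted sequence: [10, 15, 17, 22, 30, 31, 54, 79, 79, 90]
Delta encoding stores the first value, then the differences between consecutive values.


First value: 10
Deltas:
  15 - 10 = 5
  17 - 15 = 2
  22 - 17 = 5
  30 - 22 = 8
  31 - 30 = 1
  54 - 31 = 23
  79 - 54 = 25
  79 - 79 = 0
  90 - 79 = 11


Delta encoded: [10, 5, 2, 5, 8, 1, 23, 25, 0, 11]


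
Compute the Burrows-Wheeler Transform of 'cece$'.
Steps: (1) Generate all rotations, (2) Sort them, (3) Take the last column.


Rotations (sorted):
  0: $cece -> last char: e
  1: ce$ce -> last char: e
  2: cece$ -> last char: $
  3: e$cec -> last char: c
  4: ece$c -> last char: c


BWT = ee$cc


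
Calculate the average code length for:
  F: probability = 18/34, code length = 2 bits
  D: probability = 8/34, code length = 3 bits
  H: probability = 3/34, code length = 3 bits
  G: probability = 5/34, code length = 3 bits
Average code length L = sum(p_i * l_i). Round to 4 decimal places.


Weighted contributions p_i * l_i:
  F: (18/34) * 2 = 36/34
  D: (8/34) * 3 = 24/34
  H: (3/34) * 3 = 9/34
  G: (5/34) * 3 = 15/34
Sum = (36 + 24 + 9 + 15)/34 = 84/34

L = 84/34 = 2.4706 bits/symbol


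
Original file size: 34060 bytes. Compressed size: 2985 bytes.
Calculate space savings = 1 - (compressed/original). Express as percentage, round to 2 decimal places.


ratio = compressed/original = 2985/34060 = 0.087639
savings = 1 - ratio = 1 - 0.087639 = 0.912361
as a percentage: 0.912361 * 100 = 91.24%

Space savings = 1 - 2985/34060 = 91.24%


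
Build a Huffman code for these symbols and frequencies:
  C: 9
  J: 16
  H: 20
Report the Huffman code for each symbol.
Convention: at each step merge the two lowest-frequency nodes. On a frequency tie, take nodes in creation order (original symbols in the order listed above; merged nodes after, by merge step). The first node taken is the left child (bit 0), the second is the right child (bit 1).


Huffman tree construction:
Step 1: Merge C(9) + J(16) = 25
Step 2: Merge H(20) + (C+J)(25) = 45
Read each symbol's code off the tree from the root (left child = 0, right child = 1).

Codes:
  C: 10 (length 2)
  J: 11 (length 2)
  H: 0 (length 1)
Average code length: 70/45 = 1.5556 bits/symbol


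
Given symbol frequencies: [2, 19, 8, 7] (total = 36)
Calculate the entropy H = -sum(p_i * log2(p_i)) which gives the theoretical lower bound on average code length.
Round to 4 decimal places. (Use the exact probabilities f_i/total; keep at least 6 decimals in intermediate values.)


Per-symbol terms -p_i * log2(p_i) with p_i = f_i/36:
  p = 2/36 = 0.055556: log2(p) = -4.169925, -p*log2(p) = 0.231663
  p = 19/36 = 0.527778: log2(p) = -0.921997, -p*log2(p) = 0.486610
  p = 8/36 = 0.222222: log2(p) = -2.169925, -p*log2(p) = 0.482206
  p = 7/36 = 0.194444: log2(p) = -2.362570, -p*log2(p) = 0.459389
H = 0.231663 + 0.486610 + 0.482206 + 0.459389 = 1.659868

H = 1.6599 bits/symbol


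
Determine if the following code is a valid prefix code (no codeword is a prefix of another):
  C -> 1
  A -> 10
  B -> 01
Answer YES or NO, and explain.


Checking each pair (does one codeword prefix another?):
  C='1' vs A='10': prefix -- VIOLATION

NO -- this is NOT a valid prefix code. C (1) is a prefix of A (10).


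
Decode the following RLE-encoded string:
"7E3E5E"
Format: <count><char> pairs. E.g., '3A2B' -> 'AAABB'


Expanding each <count><char> pair:
  7E -> 'EEEEEEE'
  3E -> 'EEE'
  5E -> 'EEEEE'

Decoded = EEEEEEEEEEEEEEE


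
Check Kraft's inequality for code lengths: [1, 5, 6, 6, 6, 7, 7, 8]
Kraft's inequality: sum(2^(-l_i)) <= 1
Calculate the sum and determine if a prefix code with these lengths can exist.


Sum = 2^(-1) + 2^(-5) + 2^(-6) + 2^(-6) + 2^(-6) + 2^(-7) + 2^(-7) + 2^(-8)
    = 0.5 + 0.03125 + 0.015625 + 0.015625 + 0.015625 + 0.0078125 + 0.0078125 + 0.00390625
    = 153/256 = 0.59765625
Since 0.59765625 <= 1, Kraft's inequality IS satisfied.
A prefix code with these lengths CAN exist.

Kraft sum = 0.59765625. Satisfied.


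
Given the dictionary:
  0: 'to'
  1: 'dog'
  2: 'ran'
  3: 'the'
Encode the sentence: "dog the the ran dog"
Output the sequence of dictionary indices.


Look up each word in the dictionary:
  'dog' -> 1
  'the' -> 3
  'the' -> 3
  'ran' -> 2
  'dog' -> 1

Encoded: [1, 3, 3, 2, 1]


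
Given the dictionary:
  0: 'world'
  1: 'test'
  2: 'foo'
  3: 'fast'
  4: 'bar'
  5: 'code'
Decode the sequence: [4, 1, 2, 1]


Look up each index in the dictionary:
  4 -> 'bar'
  1 -> 'test'
  2 -> 'foo'
  1 -> 'test'

Decoded: "bar test foo test"


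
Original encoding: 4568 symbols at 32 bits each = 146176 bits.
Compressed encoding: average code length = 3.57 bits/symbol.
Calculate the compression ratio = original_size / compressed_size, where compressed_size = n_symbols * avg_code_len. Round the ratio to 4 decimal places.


original_size = n_symbols * orig_bits = 4568 * 32 = 146176 bits
compressed_size = n_symbols * avg_code_len = 4568 * 3.57 = 16307.76 bits
ratio = original_size / compressed_size = 146176 / 16307.76 = 8.9636

Compression ratio = 8.9636


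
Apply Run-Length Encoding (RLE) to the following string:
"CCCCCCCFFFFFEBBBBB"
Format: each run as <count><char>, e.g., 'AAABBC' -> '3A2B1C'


Scanning runs left to right:
  i=0: run of 'C' x 7 -> '7C'
  i=7: run of 'F' x 5 -> '5F'
  i=12: run of 'E' x 1 -> '1E'
  i=13: run of 'B' x 5 -> '5B'

RLE = 7C5F1E5B


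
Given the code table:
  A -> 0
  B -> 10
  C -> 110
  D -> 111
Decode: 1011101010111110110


Decoding:
10 -> B
111 -> D
0 -> A
10 -> B
10 -> B
111 -> D
110 -> C
110 -> C


Result: BDABBDCC


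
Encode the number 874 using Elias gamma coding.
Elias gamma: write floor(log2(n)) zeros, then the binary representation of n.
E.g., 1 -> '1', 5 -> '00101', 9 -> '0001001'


num_bits = floor(log2(874)) + 1 = 10
leading_zeros = num_bits - 1 = 9
binary(874) = 1101101010

Elias gamma(874) = '000000000' + '1101101010' = 0000000001101101010 (19 bits)


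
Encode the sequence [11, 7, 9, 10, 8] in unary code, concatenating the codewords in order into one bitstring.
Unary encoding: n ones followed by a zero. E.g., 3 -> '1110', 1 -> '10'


Encode each number as n ones followed by a terminating 0:
  11 -> 111111111110 (12 bits)
  7 -> 11111110 (8 bits)
  9 -> 1111111110 (10 bits)
  10 -> 11111111110 (11 bits)
  8 -> 111111110 (9 bits)
Total length = 12 + 8 + 10 + 11 + 9 = 50 bits.

Unary([11, 7, 9, 10, 8]) = 11111111111011111110111111111011111111110111111110 (50 bits)


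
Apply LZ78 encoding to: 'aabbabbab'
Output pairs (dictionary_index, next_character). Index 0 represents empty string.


LZ78 encoding steps:
Dictionary: {0: ''}
Step 1: w='' (idx 0), next='a' -> output (0, 'a'), add 'a' as idx 1
Step 2: w='a' (idx 1), next='b' -> output (1, 'b'), add 'ab' as idx 2
Step 3: w='' (idx 0), next='b' -> output (0, 'b'), add 'b' as idx 3
Step 4: w='ab' (idx 2), next='b' -> output (2, 'b'), add 'abb' as idx 4
Step 5: w='ab' (idx 2), end of input -> output (2, '')


Encoded: [(0, 'a'), (1, 'b'), (0, 'b'), (2, 'b'), (2, '')]


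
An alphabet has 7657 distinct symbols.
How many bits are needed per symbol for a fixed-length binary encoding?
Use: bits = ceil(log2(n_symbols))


log2(7657) = 12.9026
Bracket: 2^12 = 4096 < 7657 <= 2^13 = 8192
So ceil(log2(7657)) = 13

bits = ceil(log2(7657)) = ceil(12.9026) = 13 bits


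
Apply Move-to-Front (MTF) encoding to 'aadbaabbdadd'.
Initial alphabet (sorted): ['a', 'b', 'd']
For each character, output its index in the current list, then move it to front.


MTF encoding:
'a': index 0 in ['a', 'b', 'd'] -> ['a', 'b', 'd']
'a': index 0 in ['a', 'b', 'd'] -> ['a', 'b', 'd']
'd': index 2 in ['a', 'b', 'd'] -> ['d', 'a', 'b']
'b': index 2 in ['d', 'a', 'b'] -> ['b', 'd', 'a']
'a': index 2 in ['b', 'd', 'a'] -> ['a', 'b', 'd']
'a': index 0 in ['a', 'b', 'd'] -> ['a', 'b', 'd']
'b': index 1 in ['a', 'b', 'd'] -> ['b', 'a', 'd']
'b': index 0 in ['b', 'a', 'd'] -> ['b', 'a', 'd']
'd': index 2 in ['b', 'a', 'd'] -> ['d', 'b', 'a']
'a': index 2 in ['d', 'b', 'a'] -> ['a', 'd', 'b']
'd': index 1 in ['a', 'd', 'b'] -> ['d', 'a', 'b']
'd': index 0 in ['d', 'a', 'b'] -> ['d', 'a', 'b']


Output: [0, 0, 2, 2, 2, 0, 1, 0, 2, 2, 1, 0]


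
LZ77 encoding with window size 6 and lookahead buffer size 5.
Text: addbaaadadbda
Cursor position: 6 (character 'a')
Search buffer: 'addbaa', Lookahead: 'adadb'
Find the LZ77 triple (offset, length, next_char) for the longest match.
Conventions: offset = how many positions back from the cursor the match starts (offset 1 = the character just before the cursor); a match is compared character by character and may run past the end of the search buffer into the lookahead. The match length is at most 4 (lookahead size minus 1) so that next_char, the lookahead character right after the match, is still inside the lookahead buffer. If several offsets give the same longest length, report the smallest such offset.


Try each offset into the search buffer:
  offset=1 (pos 5, char 'a'): match length 1
  offset=2 (pos 4, char 'a'): match length 1
  offset=3 (pos 3, char 'b'): match length 0
  offset=4 (pos 2, char 'd'): match length 0
  offset=5 (pos 1, char 'd'): match length 0
  offset=6 (pos 0, char 'a'): match length 2
Longest match has length 2 at offset 6.
next_char = character at position 6 + 2 = 8 -> 'a'

Best match: offset=6, length=2 (matching 'ad' starting at position 0)
LZ77 triple: (6, 2, 'a')


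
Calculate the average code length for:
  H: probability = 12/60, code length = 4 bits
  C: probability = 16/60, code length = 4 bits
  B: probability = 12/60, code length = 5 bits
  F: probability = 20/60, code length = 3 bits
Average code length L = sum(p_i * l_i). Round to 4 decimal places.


Weighted contributions p_i * l_i:
  H: (12/60) * 4 = 48/60
  C: (16/60) * 4 = 64/60
  B: (12/60) * 5 = 60/60
  F: (20/60) * 3 = 60/60
Sum = (48 + 64 + 60 + 60)/60 = 232/60

L = 232/60 = 3.8667 bits/symbol


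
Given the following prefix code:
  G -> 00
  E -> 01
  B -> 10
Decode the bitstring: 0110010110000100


Decoding step by step:
Bits 01 -> E
Bits 10 -> B
Bits 01 -> E
Bits 01 -> E
Bits 10 -> B
Bits 00 -> G
Bits 01 -> E
Bits 00 -> G


Decoded message: EBEEBGEG


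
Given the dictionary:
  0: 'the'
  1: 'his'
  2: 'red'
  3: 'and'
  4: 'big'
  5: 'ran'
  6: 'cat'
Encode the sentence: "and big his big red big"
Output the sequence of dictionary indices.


Look up each word in the dictionary:
  'and' -> 3
  'big' -> 4
  'his' -> 1
  'big' -> 4
  'red' -> 2
  'big' -> 4

Encoded: [3, 4, 1, 4, 2, 4]


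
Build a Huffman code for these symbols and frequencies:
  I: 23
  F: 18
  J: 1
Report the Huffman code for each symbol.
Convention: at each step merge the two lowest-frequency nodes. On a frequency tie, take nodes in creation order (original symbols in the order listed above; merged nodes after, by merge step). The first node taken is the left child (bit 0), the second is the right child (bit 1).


Huffman tree construction:
Step 1: Merge J(1) + F(18) = 19
Step 2: Merge (J+F)(19) + I(23) = 42
Read each symbol's code off the tree from the root (left child = 0, right child = 1).

Codes:
  I: 1 (length 1)
  F: 01 (length 2)
  J: 00 (length 2)
Average code length: 61/42 = 1.4524 bits/symbol


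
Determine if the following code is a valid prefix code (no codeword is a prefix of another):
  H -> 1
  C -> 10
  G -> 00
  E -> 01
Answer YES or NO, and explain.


Checking each pair (does one codeword prefix another?):
  H='1' vs C='10': prefix -- VIOLATION

NO -- this is NOT a valid prefix code. H (1) is a prefix of C (10).


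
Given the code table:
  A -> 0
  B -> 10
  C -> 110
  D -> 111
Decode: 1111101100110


Decoding:
111 -> D
110 -> C
110 -> C
0 -> A
110 -> C


Result: DCCAC


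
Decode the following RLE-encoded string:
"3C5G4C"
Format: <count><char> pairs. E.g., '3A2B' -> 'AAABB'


Expanding each <count><char> pair:
  3C -> 'CCC'
  5G -> 'GGGGG'
  4C -> 'CCCC'

Decoded = CCCGGGGGCCCC


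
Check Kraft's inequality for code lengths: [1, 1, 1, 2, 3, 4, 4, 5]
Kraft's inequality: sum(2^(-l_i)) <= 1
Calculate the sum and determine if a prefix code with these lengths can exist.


Sum = 2^(-1) + 2^(-1) + 2^(-1) + 2^(-2) + 2^(-3) + 2^(-4) + 2^(-4) + 2^(-5)
    = 0.5 + 0.5 + 0.5 + 0.25 + 0.125 + 0.0625 + 0.0625 + 0.03125
    = 65/32 = 2.03125
Since 2.03125 > 1, Kraft's inequality is NOT satisfied.
A prefix code with these lengths CANNOT exist.

Kraft sum = 2.03125. Not satisfied.


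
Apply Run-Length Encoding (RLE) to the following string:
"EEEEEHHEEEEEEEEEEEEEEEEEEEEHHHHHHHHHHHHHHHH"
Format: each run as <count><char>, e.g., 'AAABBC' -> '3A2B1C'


Scanning runs left to right:
  i=0: run of 'E' x 5 -> '5E'
  i=5: run of 'H' x 2 -> '2H'
  i=7: run of 'E' x 20 -> '20E'
  i=27: run of 'H' x 16 -> '16H'

RLE = 5E2H20E16H


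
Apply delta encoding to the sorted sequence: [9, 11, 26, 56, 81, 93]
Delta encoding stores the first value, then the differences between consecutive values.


First value: 9
Deltas:
  11 - 9 = 2
  26 - 11 = 15
  56 - 26 = 30
  81 - 56 = 25
  93 - 81 = 12


Delta encoded: [9, 2, 15, 30, 25, 12]


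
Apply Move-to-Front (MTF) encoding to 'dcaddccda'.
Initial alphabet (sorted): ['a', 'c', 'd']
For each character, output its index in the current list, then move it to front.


MTF encoding:
'd': index 2 in ['a', 'c', 'd'] -> ['d', 'a', 'c']
'c': index 2 in ['d', 'a', 'c'] -> ['c', 'd', 'a']
'a': index 2 in ['c', 'd', 'a'] -> ['a', 'c', 'd']
'd': index 2 in ['a', 'c', 'd'] -> ['d', 'a', 'c']
'd': index 0 in ['d', 'a', 'c'] -> ['d', 'a', 'c']
'c': index 2 in ['d', 'a', 'c'] -> ['c', 'd', 'a']
'c': index 0 in ['c', 'd', 'a'] -> ['c', 'd', 'a']
'd': index 1 in ['c', 'd', 'a'] -> ['d', 'c', 'a']
'a': index 2 in ['d', 'c', 'a'] -> ['a', 'd', 'c']


Output: [2, 2, 2, 2, 0, 2, 0, 1, 2]


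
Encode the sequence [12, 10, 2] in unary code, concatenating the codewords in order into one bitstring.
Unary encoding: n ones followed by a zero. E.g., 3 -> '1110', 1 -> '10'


Encode each number as n ones followed by a terminating 0:
  12 -> 1111111111110 (13 bits)
  10 -> 11111111110 (11 bits)
  2 -> 110 (3 bits)
Total length = 13 + 11 + 3 = 27 bits.

Unary([12, 10, 2]) = 111111111111011111111110110 (27 bits)


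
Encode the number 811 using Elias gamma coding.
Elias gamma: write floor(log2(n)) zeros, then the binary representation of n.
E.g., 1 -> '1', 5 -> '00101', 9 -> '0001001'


num_bits = floor(log2(811)) + 1 = 10
leading_zeros = num_bits - 1 = 9
binary(811) = 1100101011

Elias gamma(811) = '000000000' + '1100101011' = 0000000001100101011 (19 bits)


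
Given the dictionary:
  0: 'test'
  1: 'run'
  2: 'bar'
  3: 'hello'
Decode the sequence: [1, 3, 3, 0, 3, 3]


Look up each index in the dictionary:
  1 -> 'run'
  3 -> 'hello'
  3 -> 'hello'
  0 -> 'test'
  3 -> 'hello'
  3 -> 'hello'

Decoded: "run hello hello test hello hello"


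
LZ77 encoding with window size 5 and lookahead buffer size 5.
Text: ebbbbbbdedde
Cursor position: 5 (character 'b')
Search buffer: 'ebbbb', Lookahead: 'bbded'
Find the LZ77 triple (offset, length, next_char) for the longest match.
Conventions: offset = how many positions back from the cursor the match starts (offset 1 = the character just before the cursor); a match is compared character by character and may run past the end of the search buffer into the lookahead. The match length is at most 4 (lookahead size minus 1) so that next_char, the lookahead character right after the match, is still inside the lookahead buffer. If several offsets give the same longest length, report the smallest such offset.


Try each offset into the search buffer:
  offset=1 (pos 4, char 'b'): match length 2
  offset=2 (pos 3, char 'b'): match length 2
  offset=3 (pos 2, char 'b'): match length 2
  offset=4 (pos 1, char 'b'): match length 2
  offset=5 (pos 0, char 'e'): match length 0
Longest match has length 2, found at offsets 1, 2, 3, 4; take the smallest, offset 1.
next_char = character at position 5 + 2 = 7 -> 'd'

Best match: offset=1, length=2 (matching 'bb' starting at position 4)
LZ77 triple: (1, 2, 'd')


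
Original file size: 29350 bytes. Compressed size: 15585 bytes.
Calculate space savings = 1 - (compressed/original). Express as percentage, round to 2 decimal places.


ratio = compressed/original = 15585/29350 = 0.531005
savings = 1 - ratio = 1 - 0.531005 = 0.468995
as a percentage: 0.468995 * 100 = 46.9%

Space savings = 1 - 15585/29350 = 46.9%


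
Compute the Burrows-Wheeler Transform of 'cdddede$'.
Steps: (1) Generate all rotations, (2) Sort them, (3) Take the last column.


Rotations (sorted):
  0: $cdddede -> last char: e
  1: cdddede$ -> last char: $
  2: dddede$c -> last char: c
  3: ddede$cd -> last char: d
  4: de$cddde -> last char: e
  5: dede$cdd -> last char: d
  6: e$cddded -> last char: d
  7: ede$cddd -> last char: d


BWT = e$cdeddd


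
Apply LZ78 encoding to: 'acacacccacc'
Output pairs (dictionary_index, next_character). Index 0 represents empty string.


LZ78 encoding steps:
Dictionary: {0: ''}
Step 1: w='' (idx 0), next='a' -> output (0, 'a'), add 'a' as idx 1
Step 2: w='' (idx 0), next='c' -> output (0, 'c'), add 'c' as idx 2
Step 3: w='a' (idx 1), next='c' -> output (1, 'c'), add 'ac' as idx 3
Step 4: w='ac' (idx 3), next='c' -> output (3, 'c'), add 'acc' as idx 4
Step 5: w='c' (idx 2), next='a' -> output (2, 'a'), add 'ca' as idx 5
Step 6: w='c' (idx 2), next='c' -> output (2, 'c'), add 'cc' as idx 6


Encoded: [(0, 'a'), (0, 'c'), (1, 'c'), (3, 'c'), (2, 'a'), (2, 'c')]


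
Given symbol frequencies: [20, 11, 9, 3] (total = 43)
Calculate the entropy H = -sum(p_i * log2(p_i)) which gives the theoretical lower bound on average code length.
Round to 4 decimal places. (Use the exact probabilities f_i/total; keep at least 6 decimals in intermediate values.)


Per-symbol terms -p_i * log2(p_i) with p_i = f_i/43:
  p = 20/43 = 0.465116: log2(p) = -1.104337, -p*log2(p) = 0.513645
  p = 11/43 = 0.255814: log2(p) = -1.966833, -p*log2(p) = 0.503143
  p = 9/43 = 0.209302: log2(p) = -2.256340, -p*log2(p) = 0.472257
  p = 3/43 = 0.069767: log2(p) = -3.841302, -p*log2(p) = 0.267998
H = 0.513645 + 0.503143 + 0.472257 + 0.267998 = 1.757043

H = 1.757 bits/symbol


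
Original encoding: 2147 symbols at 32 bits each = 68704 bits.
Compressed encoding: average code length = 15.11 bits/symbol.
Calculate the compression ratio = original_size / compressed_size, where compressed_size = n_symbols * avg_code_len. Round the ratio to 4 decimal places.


original_size = n_symbols * orig_bits = 2147 * 32 = 68704 bits
compressed_size = n_symbols * avg_code_len = 2147 * 15.11 = 32441.17 bits
ratio = original_size / compressed_size = 68704 / 32441.17 = 2.1178

Compression ratio = 2.1178


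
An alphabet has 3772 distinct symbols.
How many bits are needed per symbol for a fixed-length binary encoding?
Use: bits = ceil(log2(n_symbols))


log2(3772) = 11.8811
Bracket: 2^11 = 2048 < 3772 <= 2^12 = 4096
So ceil(log2(3772)) = 12

bits = ceil(log2(3772)) = ceil(11.8811) = 12 bits


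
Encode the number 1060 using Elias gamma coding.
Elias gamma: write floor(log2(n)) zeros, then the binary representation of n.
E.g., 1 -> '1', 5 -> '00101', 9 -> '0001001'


num_bits = floor(log2(1060)) + 1 = 11
leading_zeros = num_bits - 1 = 10
binary(1060) = 10000100100

Elias gamma(1060) = '0000000000' + '10000100100' = 000000000010000100100 (21 bits)


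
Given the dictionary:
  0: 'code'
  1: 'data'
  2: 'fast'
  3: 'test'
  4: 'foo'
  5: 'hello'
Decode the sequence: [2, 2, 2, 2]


Look up each index in the dictionary:
  2 -> 'fast'
  2 -> 'fast'
  2 -> 'fast'
  2 -> 'fast'

Decoded: "fast fast fast fast"
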